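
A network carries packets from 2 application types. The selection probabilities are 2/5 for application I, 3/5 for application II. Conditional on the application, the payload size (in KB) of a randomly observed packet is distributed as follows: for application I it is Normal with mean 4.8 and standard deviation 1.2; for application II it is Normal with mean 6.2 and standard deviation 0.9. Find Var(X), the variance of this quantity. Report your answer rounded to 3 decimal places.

1.532

Per component, I: μ=4.8, E[X²]=24.48; II: μ=6.2, E[X²]=39.25.
E[X] = 0.4·4.8 + 0.6·6.2 = 5.64.
E[X²] = 0.4·24.48 + 0.6·39.25 = 33.342.
Var(X) = E[X²] − (E[X])² = 33.342 − 31.8096 = 1.5324.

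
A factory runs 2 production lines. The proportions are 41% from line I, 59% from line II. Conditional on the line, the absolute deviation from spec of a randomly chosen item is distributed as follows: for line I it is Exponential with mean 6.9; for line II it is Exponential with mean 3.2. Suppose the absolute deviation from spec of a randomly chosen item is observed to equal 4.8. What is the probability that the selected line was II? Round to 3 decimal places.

Likelihoods f(4.8 | ·): I: 0.0722825; II: 0.0697282.
Posterior ∝ prior × likelihood. Numerator for II: 0.59·0.0697282 = 0.0411396.
Normalizing constant: 0.41·0.0722825 + 0.59·0.0697282 = 0.0707754.
P(II | observation) = 0.0411396 / 0.0707754 = 0.58127.

0.581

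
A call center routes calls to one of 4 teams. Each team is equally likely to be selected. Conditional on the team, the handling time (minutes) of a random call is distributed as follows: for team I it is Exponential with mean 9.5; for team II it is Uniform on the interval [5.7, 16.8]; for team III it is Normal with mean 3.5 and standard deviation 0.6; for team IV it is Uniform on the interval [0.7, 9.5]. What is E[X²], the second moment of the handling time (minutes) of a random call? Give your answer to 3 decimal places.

For each component E[X²] = Var + (mean)², giving I: 180.5; II: 136.83; III: 12.61; IV: 32.4633.
Overall E[X²] = 0.25·180.5 + 0.25·136.83 + 0.25·12.61 + 0.25·32.4633 = 90.6008.

90.601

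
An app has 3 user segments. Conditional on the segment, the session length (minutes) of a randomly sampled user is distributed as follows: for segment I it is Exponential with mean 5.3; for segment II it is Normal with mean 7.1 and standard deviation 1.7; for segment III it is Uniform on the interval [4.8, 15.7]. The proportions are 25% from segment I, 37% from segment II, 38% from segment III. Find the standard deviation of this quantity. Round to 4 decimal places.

3.9846

Per component, I: μ=5.3, E[X²]=56.18; II: μ=7.1, E[X²]=53.3; III: μ=10.25, E[X²]=114.963.
E[X] = 0.25·5.3 + 0.37·7.1 + 0.38·10.25 = 7.847.
E[X²] = 0.25·56.18 + 0.37·53.3 + 0.38·114.963 = 77.4521.
Var(X) = E[X²] − (E[X])² = 77.4521 − 61.5754 = 15.8767.
SD(X) = √15.8767 = 3.98455.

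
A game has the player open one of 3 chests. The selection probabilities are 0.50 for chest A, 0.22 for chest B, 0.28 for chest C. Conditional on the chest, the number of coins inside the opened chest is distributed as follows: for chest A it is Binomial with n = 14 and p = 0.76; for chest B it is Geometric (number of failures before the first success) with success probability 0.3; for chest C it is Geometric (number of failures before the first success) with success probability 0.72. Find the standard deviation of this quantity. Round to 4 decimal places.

Per component, A: μ=10.64, E[X²]=115.763; B: μ=2.33333, E[X²]=13.2222; C: μ=0.388889, E[X²]=0.691358.
E[X] = 0.5·10.64 + 0.22·2.33333 + 0.28·0.388889 = 5.94222.
E[X²] = 0.5·115.763 + 0.22·13.2222 + 0.28·0.691358 = 60.9841.
Var(X) = E[X²] − (E[X])² = 60.9841 − 35.31 = 25.6741.
SD(X) = √25.6741 = 5.06696.

5.0670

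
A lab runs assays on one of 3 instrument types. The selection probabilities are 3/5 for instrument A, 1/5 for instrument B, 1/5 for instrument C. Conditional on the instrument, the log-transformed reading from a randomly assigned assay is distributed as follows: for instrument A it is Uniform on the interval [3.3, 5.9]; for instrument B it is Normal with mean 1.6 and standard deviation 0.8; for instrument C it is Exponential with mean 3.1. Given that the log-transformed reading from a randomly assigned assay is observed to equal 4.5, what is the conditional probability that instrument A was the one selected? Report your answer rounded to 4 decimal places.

0.9380

Likelihoods f(4.5 | ·): A: 0.384615; B: 0.000698827; C: 0.0755459.
Posterior ∝ prior × likelihood. Numerator for A: 0.6·0.384615 = 0.230769.
Normalizing constant: 0.6·0.384615 + 0.2·0.000698827 + 0.2·0.0755459 = 0.246018.
P(A | observation) = 0.230769 / 0.246018 = 0.938017.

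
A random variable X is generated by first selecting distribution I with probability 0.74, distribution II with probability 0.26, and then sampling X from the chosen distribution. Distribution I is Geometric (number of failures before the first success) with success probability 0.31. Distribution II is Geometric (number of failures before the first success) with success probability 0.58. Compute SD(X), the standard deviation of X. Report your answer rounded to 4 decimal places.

Per component, I: μ=2.22581, E[X²]=12.1342; II: μ=0.724138, E[X²]=1.77289.
E[X] = 0.74·2.22581 + 0.26·0.724138 = 1.83537.
E[X²] = 0.74·12.1342 + 0.26·1.77289 = 9.44029.
Var(X) = E[X²] − (E[X])² = 9.44029 − 3.36859 = 6.07169.
SD(X) = √6.07169 = 2.46408.

2.4641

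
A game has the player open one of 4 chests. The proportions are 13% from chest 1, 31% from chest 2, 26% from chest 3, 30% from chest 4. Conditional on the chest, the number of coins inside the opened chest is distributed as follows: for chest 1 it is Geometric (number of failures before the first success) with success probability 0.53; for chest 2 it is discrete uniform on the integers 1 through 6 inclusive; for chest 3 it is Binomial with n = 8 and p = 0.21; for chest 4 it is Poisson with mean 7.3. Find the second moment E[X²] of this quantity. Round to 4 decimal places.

24.2773

For each component E[X²] = Var + (mean)², giving 1: 2.45959; 2: 15.1667; 3: 4.1496; 4: 60.59.
Overall E[X²] = 0.13·2.45959 + 0.31·15.1667 + 0.26·4.1496 + 0.3·60.59 = 24.2773.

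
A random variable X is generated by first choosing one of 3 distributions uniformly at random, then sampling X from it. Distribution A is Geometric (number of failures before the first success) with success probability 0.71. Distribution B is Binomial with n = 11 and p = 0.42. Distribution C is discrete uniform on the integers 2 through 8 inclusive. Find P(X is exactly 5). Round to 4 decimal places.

0.1247

Conditional on each component, P(X = 5): A: 0.00145629; B: 0.229856; C: 0.142857.
By total probability, P(X = 5) = 0.333333·0.00145629 + 0.333333·0.229856 + 0.333333·0.142857 = 0.124723.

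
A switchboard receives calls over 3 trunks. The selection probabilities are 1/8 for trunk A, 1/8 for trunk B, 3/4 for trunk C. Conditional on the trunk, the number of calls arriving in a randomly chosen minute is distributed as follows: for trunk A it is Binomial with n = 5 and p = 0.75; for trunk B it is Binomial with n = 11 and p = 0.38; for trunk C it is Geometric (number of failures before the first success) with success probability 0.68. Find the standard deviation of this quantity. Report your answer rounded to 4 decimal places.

Per component, A: μ=3.75, E[X²]=15; B: μ=4.18, E[X²]=20.064; C: μ=0.470588, E[X²]=0.913495.
E[X] = 0.125·3.75 + 0.125·4.18 + 0.75·0.470588 = 1.34419.
E[X²] = 0.125·15 + 0.125·20.064 + 0.75·0.913495 = 5.06812.
Var(X) = E[X²] − (E[X])² = 5.06812 − 1.80685 = 3.26127.
SD(X) = √3.26127 = 1.8059.

1.8059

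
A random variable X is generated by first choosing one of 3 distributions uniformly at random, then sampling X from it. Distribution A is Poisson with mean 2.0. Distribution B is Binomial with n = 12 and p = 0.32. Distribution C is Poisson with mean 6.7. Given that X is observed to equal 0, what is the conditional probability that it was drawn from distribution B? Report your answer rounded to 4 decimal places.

Likelihoods P(X=0 | ·): A: 0.135335; B: 0.00977478; C: 0.00123091.
Posterior ∝ prior × likelihood. Numerator for B: 0.333333·0.00977478 = 0.00325826.
Normalizing constant: 0.333333·0.135335 + 0.333333·0.00977478 + 0.333333·0.00123091 = 0.0487803.
P(B | observation) = 0.00325826 / 0.0487803 = 0.0667945.

0.0668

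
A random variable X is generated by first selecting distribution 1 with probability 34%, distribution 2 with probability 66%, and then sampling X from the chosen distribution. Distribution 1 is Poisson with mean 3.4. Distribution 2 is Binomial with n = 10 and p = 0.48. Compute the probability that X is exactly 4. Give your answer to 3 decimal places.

0.209

Conditional on each component, P(X = 4): 1: 0.185825; 2: 0.220396.
By total probability, P(X = 4) = 0.34·0.185825 + 0.66·0.220396 = 0.208642.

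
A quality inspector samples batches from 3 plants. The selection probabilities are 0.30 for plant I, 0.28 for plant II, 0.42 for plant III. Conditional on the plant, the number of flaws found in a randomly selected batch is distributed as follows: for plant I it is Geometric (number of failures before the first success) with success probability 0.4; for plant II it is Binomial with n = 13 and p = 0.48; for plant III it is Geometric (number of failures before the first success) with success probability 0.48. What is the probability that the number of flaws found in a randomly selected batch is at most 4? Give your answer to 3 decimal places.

0.728

Conditional on each plant, P(X ≤ 4): I: 0.92224; II: 0.167385; III: 0.96198.
By total probability, P(X ≤ 4) = 0.3·0.92224 + 0.28·0.167385 + 0.42·0.96198 = 0.727571.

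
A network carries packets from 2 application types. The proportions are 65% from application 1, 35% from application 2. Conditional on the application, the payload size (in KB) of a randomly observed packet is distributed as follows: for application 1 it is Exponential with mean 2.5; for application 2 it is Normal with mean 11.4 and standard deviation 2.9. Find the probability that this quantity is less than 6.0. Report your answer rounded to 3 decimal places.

Conditional on each application, P(X < 6.0): 1: 0.909282; 2: 0.0312967.
By total probability, P(X < 6.0) = 0.65·0.909282 + 0.35·0.0312967 = 0.601987.

0.602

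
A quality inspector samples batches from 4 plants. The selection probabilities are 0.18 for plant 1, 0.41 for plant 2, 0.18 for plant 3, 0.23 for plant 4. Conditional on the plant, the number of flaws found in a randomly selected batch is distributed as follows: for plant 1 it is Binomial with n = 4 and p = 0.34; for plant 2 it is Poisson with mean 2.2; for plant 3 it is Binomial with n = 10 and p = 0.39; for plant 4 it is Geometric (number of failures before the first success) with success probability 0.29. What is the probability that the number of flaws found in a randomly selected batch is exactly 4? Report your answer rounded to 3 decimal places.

Conditional on each plant, P(X = 4): 1: 0.0133634; 2: 0.108151; 3: 0.250298; 4: 0.0736939.
By total probability, P(X = 4) = 0.18·0.0133634 + 0.41·0.108151 + 0.18·0.250298 + 0.23·0.0736939 = 0.108751.

0.109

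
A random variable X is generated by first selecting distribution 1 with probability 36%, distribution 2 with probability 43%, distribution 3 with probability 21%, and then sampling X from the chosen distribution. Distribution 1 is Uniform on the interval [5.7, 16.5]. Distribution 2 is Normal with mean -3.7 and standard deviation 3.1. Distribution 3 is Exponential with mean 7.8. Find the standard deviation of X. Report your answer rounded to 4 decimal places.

8.1903

Per component, 1: μ=11.1, E[X²]=132.93; 2: μ=-3.7, E[X²]=23.3; 3: μ=7.8, E[X²]=121.68.
E[X] = 0.36·11.1 + 0.43·-3.7 + 0.21·7.8 = 4.043.
E[X²] = 0.36·132.93 + 0.43·23.3 + 0.21·121.68 = 83.4266.
Var(X) = E[X²] − (E[X])² = 83.4266 − 16.3458 = 67.0808.
SD(X) = √67.0808 = 8.19028.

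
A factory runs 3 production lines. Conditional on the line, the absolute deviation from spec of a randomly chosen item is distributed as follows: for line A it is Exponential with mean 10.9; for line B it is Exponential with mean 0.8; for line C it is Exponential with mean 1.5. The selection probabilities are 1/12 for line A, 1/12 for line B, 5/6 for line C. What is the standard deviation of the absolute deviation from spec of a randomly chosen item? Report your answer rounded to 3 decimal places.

4.325

Per component, A: μ=10.9, E[X²]=237.62; B: μ=0.8, E[X²]=1.28; C: μ=1.5, E[X²]=4.5.
E[X] = 0.0833333·10.9 + 0.0833333·0.8 + 0.833333·1.5 = 2.225.
E[X²] = 0.0833333·237.62 + 0.0833333·1.28 + 0.833333·4.5 = 23.6583.
Var(X) = E[X²] − (E[X])² = 23.6583 − 4.95063 = 18.7077.
SD(X) = √18.7077 = 4.32524.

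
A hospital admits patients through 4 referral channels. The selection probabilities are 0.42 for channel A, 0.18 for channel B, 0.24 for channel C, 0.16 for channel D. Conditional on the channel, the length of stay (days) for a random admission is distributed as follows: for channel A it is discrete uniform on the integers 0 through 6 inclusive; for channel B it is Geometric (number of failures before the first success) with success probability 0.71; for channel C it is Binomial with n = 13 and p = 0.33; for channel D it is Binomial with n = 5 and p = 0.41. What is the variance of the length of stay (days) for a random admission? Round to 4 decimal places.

Per component, A: μ=3, E[X²]=13; B: μ=0.408451, E[X²]=0.742115; C: μ=4.29, E[X²]=21.2784; D: μ=2.05, E[X²]=5.412.
E[X] = 0.42·3 + 0.18·0.408451 + 0.24·4.29 + 0.16·2.05 = 2.69112.
E[X²] = 0.42·13 + 0.18·0.742115 + 0.24·21.2784 + 0.16·5.412 = 11.5663.
Var(X) = E[X²] − (E[X])² = 11.5663 − 7.24213 = 4.32418.

4.3242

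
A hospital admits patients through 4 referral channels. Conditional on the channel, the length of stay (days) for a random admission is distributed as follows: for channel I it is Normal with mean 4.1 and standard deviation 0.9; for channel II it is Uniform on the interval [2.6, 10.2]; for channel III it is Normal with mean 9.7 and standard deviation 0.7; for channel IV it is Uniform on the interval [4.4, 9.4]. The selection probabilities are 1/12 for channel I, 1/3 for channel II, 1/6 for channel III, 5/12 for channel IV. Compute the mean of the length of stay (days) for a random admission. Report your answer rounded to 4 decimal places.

Component means — I: 4.1; II: 6.4; III: 9.7; IV: 6.9.
E[X] = 0.0833333·4.1 + 0.333333·6.4 + 0.166667·9.7 + 0.416667·6.9 = 6.96667.

6.9667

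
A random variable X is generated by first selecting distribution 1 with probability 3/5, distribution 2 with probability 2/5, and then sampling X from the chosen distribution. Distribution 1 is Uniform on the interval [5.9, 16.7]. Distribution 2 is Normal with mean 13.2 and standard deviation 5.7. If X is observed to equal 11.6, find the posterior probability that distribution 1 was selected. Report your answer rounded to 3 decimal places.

Likelihoods f(11.6 | ·): 1: 0.0925926; 2: 0.0672861.
Posterior ∝ prior × likelihood. Numerator for 1: 0.6·0.0925926 = 0.0555556.
Normalizing constant: 0.6·0.0925926 + 0.4·0.0672861 = 0.08247.
P(1 | observation) = 0.0555556 / 0.08247 = 0.673646.

0.674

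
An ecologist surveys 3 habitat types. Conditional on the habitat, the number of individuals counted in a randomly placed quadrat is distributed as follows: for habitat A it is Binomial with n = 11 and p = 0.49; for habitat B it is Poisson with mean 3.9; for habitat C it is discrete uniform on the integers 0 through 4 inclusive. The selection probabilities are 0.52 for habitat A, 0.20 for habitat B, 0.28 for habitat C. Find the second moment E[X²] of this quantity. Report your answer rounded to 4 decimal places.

For each component E[X²] = Var + (mean)², giving A: 31.801; B: 19.11; C: 6.
Overall E[X²] = 0.52·31.801 + 0.2·19.11 + 0.28·6 = 22.0385.

22.0385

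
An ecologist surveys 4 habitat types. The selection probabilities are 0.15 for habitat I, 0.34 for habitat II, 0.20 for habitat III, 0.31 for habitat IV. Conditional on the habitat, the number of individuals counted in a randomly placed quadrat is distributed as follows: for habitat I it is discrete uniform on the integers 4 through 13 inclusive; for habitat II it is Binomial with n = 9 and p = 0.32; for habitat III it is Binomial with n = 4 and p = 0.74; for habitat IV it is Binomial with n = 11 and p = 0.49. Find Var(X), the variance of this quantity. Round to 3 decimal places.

6.921

Per component, I: μ=8.5, E[X²]=80.5; II: μ=2.88, E[X²]=10.2528; III: μ=2.96, E[X²]=9.5312; IV: μ=5.39, E[X²]=31.801.
E[X] = 0.15·8.5 + 0.34·2.88 + 0.2·2.96 + 0.31·5.39 = 4.5171.
E[X²] = 0.15·80.5 + 0.34·10.2528 + 0.2·9.5312 + 0.31·31.801 = 27.3255.
Var(X) = E[X²] − (E[X])² = 27.3255 − 20.4042 = 6.92131.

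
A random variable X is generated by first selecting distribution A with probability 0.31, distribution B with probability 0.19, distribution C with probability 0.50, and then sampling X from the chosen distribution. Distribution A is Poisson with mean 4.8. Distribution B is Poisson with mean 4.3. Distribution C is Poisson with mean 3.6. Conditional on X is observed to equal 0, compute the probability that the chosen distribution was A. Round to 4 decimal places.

0.1358

Likelihoods P(X=0 | ·): A: 0.00822975; B: 0.0135686; C: 0.0273237.
Posterior ∝ prior × likelihood. Numerator for A: 0.31·0.00822975 = 0.00255122.
Normalizing constant: 0.31·0.00822975 + 0.19·0.0135686 + 0.5·0.0273237 = 0.0187911.
P(A | observation) = 0.00255122 / 0.0187911 = 0.135767.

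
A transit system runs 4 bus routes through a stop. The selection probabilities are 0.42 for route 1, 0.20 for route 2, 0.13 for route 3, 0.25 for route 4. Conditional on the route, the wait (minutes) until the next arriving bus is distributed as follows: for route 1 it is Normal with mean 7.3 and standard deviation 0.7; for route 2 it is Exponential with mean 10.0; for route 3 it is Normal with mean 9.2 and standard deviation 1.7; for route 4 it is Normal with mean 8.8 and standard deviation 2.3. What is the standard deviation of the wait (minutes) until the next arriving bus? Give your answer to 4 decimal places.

Per component, 1: μ=7.3, E[X²]=53.78; 2: μ=10, E[X²]=200; 3: μ=9.2, E[X²]=87.53; 4: μ=8.8, E[X²]=82.73.
E[X] = 0.42·7.3 + 0.2·10 + 0.13·9.2 + 0.25·8.8 = 8.462.
E[X²] = 0.42·53.78 + 0.2·200 + 0.13·87.53 + 0.25·82.73 = 94.649.
Var(X) = E[X²] − (E[X])² = 94.649 − 71.6054 = 23.0436.
SD(X) = √23.0436 = 4.80037.

4.8004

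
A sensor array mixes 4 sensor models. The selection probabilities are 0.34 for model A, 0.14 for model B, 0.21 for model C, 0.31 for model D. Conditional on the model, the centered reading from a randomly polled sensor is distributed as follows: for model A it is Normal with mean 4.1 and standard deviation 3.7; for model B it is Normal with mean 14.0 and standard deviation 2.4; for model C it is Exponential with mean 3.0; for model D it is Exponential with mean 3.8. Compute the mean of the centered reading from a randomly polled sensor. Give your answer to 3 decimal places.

Component means — A: 4.1; B: 14; C: 3; D: 3.8.
E[X] = 0.34·4.1 + 0.14·14 + 0.21·3 + 0.31·3.8 = 5.162.

5.162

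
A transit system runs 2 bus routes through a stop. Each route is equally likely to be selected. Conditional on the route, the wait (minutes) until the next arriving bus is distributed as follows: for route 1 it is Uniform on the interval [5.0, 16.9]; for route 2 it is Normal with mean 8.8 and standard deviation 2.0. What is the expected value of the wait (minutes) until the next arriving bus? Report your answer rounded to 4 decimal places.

Component means — 1: 10.95; 2: 8.8.
E[X] = 0.5·10.95 + 0.5·8.8 = 9.875.

9.8750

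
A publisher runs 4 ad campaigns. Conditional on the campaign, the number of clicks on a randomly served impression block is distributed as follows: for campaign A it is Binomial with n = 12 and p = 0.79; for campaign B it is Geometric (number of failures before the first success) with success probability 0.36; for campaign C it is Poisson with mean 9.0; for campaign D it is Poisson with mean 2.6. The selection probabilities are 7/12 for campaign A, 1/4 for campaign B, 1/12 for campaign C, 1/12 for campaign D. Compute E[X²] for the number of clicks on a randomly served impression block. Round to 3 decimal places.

For each component E[X²] = Var + (mean)², giving A: 91.8612; B: 8.09877; C: 90; D: 9.36.
Overall E[X²] = 0.583333·91.8612 + 0.25·8.09877 + 0.0833333·90 + 0.0833333·9.36 = 63.8904.

63.890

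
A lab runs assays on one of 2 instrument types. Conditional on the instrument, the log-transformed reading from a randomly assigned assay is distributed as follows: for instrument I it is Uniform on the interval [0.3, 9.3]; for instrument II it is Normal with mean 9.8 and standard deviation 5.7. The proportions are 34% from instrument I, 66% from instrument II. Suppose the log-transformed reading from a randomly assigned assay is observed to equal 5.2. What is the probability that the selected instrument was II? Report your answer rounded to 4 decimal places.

0.4689

Likelihoods f(5.2 | ·): I: 0.111111; II: 0.0505373.
Posterior ∝ prior × likelihood. Numerator for II: 0.66·0.0505373 = 0.0333546.
Normalizing constant: 0.34·0.111111 + 0.66·0.0505373 = 0.0711324.
P(II | observation) = 0.0333546 / 0.0711324 = 0.468909.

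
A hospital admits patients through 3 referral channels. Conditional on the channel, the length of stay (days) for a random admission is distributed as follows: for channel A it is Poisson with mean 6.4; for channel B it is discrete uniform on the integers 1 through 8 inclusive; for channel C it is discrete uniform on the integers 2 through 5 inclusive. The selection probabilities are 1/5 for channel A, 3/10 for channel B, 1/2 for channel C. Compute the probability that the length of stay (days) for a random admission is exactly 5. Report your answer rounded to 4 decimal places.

0.1922

Conditional on each channel, P(X = 5): A: 0.148674; B: 0.125; C: 0.25.
By total probability, P(X = 5) = 0.2·0.148674 + 0.3·0.125 + 0.5·0.25 = 0.192235.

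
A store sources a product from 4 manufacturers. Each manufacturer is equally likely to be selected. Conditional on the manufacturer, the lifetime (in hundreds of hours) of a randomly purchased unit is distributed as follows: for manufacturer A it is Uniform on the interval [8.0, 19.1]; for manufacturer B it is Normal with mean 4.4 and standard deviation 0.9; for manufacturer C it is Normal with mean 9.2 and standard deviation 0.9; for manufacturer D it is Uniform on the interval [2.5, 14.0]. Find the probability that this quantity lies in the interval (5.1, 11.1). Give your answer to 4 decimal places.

Conditional on each manufacturer, P(5.1 < X < 11.1): A: 0.279279; B: 0.21835; C: 0.982616; D: 0.521739.
By total probability, P(5.1 < X < 11.1) = 0.25·0.279279 + 0.25·0.21835 + 0.25·0.982616 + 0.25·0.521739 = 0.500496.

0.5005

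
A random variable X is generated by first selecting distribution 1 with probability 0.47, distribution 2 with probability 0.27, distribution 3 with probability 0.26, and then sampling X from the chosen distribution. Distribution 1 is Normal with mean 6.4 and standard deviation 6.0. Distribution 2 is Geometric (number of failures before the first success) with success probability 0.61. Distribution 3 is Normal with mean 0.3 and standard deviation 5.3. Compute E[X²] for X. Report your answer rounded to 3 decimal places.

43.891

For each component E[X²] = Var + (mean)², giving 1: 76.96; 2: 1.45687; 3: 28.18.
Overall E[X²] = 0.47·76.96 + 0.27·1.45687 + 0.26·28.18 = 43.8914.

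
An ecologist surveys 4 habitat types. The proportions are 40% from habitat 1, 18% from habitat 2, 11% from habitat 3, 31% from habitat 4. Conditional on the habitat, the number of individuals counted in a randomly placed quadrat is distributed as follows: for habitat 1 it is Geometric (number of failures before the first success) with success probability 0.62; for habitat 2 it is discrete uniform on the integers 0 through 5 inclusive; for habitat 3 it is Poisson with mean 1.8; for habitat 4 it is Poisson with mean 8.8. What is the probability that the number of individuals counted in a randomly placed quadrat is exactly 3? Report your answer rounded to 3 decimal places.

0.067

Conditional on each habitat, P(X = 3): 1: 0.0340206; 2: 0.166667; 3: 0.160671; 4: 0.0171201.
By total probability, P(X = 3) = 0.4·0.0340206 + 0.18·0.166667 + 0.11·0.160671 + 0.31·0.0171201 = 0.0665892.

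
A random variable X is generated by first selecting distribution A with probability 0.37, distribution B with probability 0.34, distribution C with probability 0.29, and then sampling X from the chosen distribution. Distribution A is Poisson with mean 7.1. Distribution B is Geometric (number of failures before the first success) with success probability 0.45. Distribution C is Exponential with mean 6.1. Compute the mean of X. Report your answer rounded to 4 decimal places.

Component means — A: 7.1; B: 1.22222; C: 6.1.
E[X] = 0.37·7.1 + 0.34·1.22222 + 0.29·6.1 = 4.81156.

4.8116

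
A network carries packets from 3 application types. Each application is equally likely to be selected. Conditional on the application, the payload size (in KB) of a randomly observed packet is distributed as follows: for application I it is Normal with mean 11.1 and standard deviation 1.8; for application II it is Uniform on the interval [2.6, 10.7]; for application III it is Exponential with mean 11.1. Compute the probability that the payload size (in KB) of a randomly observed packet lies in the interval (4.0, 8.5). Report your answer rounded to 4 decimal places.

Conditional on each application, P(4.0 < X < 8.5): I: 0.074267; II: 0.555556; III: 0.232447.
By total probability, P(4.0 < X < 8.5) = 0.333333·0.074267 + 0.333333·0.555556 + 0.333333·0.232447 = 0.287423.

0.2874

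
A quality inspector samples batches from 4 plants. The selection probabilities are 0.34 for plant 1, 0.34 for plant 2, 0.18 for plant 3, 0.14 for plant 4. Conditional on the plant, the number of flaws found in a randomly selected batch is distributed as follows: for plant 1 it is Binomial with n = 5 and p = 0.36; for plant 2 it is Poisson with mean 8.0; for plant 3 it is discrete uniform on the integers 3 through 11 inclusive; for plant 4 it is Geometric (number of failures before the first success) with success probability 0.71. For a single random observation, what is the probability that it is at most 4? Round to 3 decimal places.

0.552

Conditional on each plant, P(X ≤ 4): 1: 0.993953; 2: 0.0996324; 3: 0.222222; 4: 0.997949.
By total probability, P(X ≤ 4) = 0.34·0.993953 + 0.34·0.0996324 + 0.18·0.222222 + 0.14·0.997949 = 0.551532.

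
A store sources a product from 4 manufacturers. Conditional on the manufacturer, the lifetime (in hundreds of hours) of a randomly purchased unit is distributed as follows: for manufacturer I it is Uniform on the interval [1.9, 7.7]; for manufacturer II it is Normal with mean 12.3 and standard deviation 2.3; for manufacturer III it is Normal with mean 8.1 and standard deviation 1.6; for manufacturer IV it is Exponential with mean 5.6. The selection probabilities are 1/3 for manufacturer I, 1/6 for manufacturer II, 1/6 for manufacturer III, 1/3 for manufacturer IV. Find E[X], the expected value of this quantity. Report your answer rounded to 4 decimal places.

6.8667

Component means — I: 4.8; II: 12.3; III: 8.1; IV: 5.6.
E[X] = 0.333333·4.8 + 0.166667·12.3 + 0.166667·8.1 + 0.333333·5.6 = 6.86667.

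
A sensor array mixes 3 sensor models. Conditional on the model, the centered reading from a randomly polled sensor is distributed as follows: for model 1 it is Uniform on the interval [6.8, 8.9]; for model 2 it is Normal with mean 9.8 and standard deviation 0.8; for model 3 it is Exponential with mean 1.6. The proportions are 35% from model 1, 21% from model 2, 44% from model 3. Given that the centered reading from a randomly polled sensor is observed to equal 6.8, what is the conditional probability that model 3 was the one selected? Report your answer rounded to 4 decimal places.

Likelihoods f(6.8 | ·): 1: 0.47619; 2: 0.000440745; 3: 0.00891515.
Posterior ∝ prior × likelihood. Numerator for 3: 0.44·0.00891515 = 0.00392266.
Normalizing constant: 0.35·0.47619 + 0.21·0.000440745 + 0.44·0.00891515 = 0.170682.
P(3 | observation) = 0.00392266 / 0.170682 = 0.0229823.

0.0230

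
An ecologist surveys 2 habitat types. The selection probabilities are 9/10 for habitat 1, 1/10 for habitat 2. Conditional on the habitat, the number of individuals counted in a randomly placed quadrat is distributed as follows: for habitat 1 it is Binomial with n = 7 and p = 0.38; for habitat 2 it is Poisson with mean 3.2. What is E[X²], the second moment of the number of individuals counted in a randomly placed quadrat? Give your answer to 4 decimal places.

For each component E[X²] = Var + (mean)², giving 1: 8.7248; 2: 13.44.
Overall E[X²] = 0.9·8.7248 + 0.1·13.44 = 9.19632.

9.1963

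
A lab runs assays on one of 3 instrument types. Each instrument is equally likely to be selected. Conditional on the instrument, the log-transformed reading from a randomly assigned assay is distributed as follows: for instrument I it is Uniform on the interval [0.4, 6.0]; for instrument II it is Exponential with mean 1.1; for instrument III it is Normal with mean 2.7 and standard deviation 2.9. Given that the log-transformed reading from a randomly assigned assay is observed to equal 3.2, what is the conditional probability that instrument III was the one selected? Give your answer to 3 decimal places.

0.373

Likelihoods f(3.2 | ·): I: 0.178571; II: 0.0495684; III: 0.135537.
Posterior ∝ prior × likelihood. Numerator for III: 0.333333·0.135537 = 0.0451789.
Normalizing constant: 0.333333·0.178571 + 0.333333·0.0495684 + 0.333333·0.135537 = 0.121226.
P(III | observation) = 0.0451789 / 0.121226 = 0.372685.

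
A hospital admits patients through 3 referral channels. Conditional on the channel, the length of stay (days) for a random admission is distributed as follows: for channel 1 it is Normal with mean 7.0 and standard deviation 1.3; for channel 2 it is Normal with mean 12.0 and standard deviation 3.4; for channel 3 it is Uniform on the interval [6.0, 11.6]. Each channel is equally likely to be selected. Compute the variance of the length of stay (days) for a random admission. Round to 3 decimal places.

9.563

Per component, 1: μ=7, E[X²]=50.69; 2: μ=12, E[X²]=155.56; 3: μ=8.8, E[X²]=80.0533.
E[X] = 0.333333·7 + 0.333333·12 + 0.333333·8.8 = 9.26667.
E[X²] = 0.333333·50.69 + 0.333333·155.56 + 0.333333·80.0533 = 95.4344.
Var(X) = E[X²] − (E[X])² = 95.4344 − 85.8711 = 9.56333.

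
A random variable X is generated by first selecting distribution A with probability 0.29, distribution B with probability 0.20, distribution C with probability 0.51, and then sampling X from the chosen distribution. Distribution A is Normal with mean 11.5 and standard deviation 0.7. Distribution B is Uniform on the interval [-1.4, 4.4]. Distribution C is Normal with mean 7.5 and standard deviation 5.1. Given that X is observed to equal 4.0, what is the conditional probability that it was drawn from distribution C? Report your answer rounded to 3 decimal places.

Likelihoods f(4.0 | ·): A: 6.73279e-26; B: 0.172414; C: 0.0618115.
Posterior ∝ prior × likelihood. Numerator for C: 0.51·0.0618115 = 0.0315239.
Normalizing constant: 0.29·6.73279e-26 + 0.2·0.172414 + 0.51·0.0618115 = 0.0660066.
P(C | observation) = 0.0315239 / 0.0660066 = 0.477586.

0.478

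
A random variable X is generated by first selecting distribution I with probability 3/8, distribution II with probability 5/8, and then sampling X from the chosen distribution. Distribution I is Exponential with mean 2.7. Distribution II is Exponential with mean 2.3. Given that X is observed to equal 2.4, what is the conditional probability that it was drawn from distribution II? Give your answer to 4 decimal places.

Likelihoods f(2.4 | ·): I: 0.152264; II: 0.153142.
Posterior ∝ prior × likelihood. Numerator for II: 0.625·0.153142 = 0.095714.
Normalizing constant: 0.375·0.152264 + 0.625·0.153142 = 0.152813.
P(II | observation) = 0.095714 / 0.152813 = 0.626347.

0.6263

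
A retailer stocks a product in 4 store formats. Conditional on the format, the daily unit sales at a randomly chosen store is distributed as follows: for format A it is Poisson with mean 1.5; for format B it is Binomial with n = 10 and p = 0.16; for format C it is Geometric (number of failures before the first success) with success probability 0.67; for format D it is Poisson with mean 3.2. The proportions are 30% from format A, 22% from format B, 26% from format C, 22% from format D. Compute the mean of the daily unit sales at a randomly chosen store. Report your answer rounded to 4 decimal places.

1.6341

Component means — A: 1.5; B: 1.6; C: 0.492537; D: 3.2.
E[X] = 0.3·1.5 + 0.22·1.6 + 0.26·0.492537 + 0.22·3.2 = 1.63406.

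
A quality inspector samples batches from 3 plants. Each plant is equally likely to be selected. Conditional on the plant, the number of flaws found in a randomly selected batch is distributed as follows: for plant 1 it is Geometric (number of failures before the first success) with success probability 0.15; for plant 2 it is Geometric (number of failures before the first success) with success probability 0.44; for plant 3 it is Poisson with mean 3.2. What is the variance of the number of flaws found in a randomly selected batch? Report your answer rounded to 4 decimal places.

17.8574

Per component, 1: μ=5.66667, E[X²]=69.8889; 2: μ=1.27273, E[X²]=4.5124; 3: μ=3.2, E[X²]=13.44.
E[X] = 0.333333·5.66667 + 0.333333·1.27273 + 0.333333·3.2 = 3.3798.
E[X²] = 0.333333·69.8889 + 0.333333·4.5124 + 0.333333·13.44 = 29.2804.
Var(X) = E[X²] − (E[X])² = 29.2804 − 11.423 = 17.8574.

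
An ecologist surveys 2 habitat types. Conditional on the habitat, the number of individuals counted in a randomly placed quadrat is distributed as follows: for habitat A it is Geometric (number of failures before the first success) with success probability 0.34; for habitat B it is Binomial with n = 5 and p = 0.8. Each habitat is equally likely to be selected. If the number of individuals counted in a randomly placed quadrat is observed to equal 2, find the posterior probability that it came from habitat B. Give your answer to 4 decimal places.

Likelihoods P(X=2 | ·): A: 0.148104; B: 0.0512.
Posterior ∝ prior × likelihood. Numerator for B: 0.5·0.0512 = 0.0256.
Normalizing constant: 0.5·0.148104 + 0.5·0.0512 = 0.099652.
P(B | observation) = 0.0256 / 0.099652 = 0.256894.

0.2569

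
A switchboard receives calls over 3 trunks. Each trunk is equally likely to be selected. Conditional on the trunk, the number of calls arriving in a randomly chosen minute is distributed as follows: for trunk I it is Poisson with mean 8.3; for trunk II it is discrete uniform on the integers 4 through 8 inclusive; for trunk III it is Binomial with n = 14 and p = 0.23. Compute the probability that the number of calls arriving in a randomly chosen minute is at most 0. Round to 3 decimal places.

Conditional on each trunk, P(X ≤ 0): I: 0.000248517; II: 0; III: 0.0257555.
By total probability, P(X ≤ 0) = 0.333333·0.000248517 + 0.333333·0 + 0.333333·0.0257555 = 0.00866801.

0.009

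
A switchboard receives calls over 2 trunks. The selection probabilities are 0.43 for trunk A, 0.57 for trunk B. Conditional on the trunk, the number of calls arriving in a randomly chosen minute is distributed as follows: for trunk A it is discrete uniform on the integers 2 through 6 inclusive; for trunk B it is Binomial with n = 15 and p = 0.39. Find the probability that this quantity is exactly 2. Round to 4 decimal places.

0.1007

Conditional on each trunk, P(X = 2): A: 0.2; B: 0.0258587.
By total probability, P(X = 2) = 0.43·0.2 + 0.57·0.0258587 = 0.100739.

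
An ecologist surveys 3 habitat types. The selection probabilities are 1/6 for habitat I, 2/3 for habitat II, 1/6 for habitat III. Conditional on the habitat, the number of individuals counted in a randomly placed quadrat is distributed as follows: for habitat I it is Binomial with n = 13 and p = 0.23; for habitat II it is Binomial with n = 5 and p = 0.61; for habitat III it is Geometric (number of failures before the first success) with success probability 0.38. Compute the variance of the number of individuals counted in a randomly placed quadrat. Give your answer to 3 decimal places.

2.168

Per component, I: μ=2.99, E[X²]=11.2424; II: μ=3.05, E[X²]=10.492; III: μ=1.63158, E[X²]=6.95568.
E[X] = 0.166667·2.99 + 0.666667·3.05 + 0.166667·1.63158 = 2.8036.
E[X²] = 0.166667·11.2424 + 0.666667·10.492 + 0.166667·6.95568 = 10.0277.
Var(X) = E[X²] − (E[X])² = 10.0277 − 7.86015 = 2.16753.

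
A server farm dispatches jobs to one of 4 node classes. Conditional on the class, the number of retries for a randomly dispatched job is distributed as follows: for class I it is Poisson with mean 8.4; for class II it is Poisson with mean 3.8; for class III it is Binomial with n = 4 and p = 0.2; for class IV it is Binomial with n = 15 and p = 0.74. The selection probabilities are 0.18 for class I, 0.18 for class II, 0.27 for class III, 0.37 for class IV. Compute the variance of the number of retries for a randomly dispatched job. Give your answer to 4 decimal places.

Per component, I: μ=8.4, E[X²]=78.96; II: μ=3.8, E[X²]=18.24; III: μ=0.8, E[X²]=1.28; IV: μ=11.1, E[X²]=126.096.
E[X] = 0.18·8.4 + 0.18·3.8 + 0.27·0.8 + 0.37·11.1 = 6.519.
E[X²] = 0.18·78.96 + 0.18·18.24 + 0.27·1.28 + 0.37·126.096 = 64.4971.
Var(X) = E[X²] − (E[X])² = 64.4971 − 42.4974 = 21.9998.

21.9998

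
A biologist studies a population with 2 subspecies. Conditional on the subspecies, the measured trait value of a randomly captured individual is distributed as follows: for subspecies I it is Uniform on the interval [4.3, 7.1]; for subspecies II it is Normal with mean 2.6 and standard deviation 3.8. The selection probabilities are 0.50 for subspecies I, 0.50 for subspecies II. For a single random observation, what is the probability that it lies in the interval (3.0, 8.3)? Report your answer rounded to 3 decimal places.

0.696

Conditional on each subspecies, P(3.0 < X < 8.3): I: 1; II: 0.391276.
By total probability, P(3.0 < X < 8.3) = 0.5·1 + 0.5·0.391276 = 0.695638.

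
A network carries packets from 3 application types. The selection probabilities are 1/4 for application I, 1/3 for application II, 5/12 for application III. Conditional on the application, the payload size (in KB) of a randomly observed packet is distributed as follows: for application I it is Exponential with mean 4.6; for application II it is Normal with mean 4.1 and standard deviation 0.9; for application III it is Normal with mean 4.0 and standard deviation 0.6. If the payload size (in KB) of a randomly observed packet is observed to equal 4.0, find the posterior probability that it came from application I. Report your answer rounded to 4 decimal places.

0.0510

Likelihoods f(4.0 | ·): I: 0.091116; II: 0.440541; III: 0.664904.
Posterior ∝ prior × likelihood. Numerator for I: 0.25·0.091116 = 0.022779.
Normalizing constant: 0.25·0.091116 + 0.333333·0.440541 + 0.416667·0.664904 = 0.446669.
P(I | observation) = 0.022779 / 0.446669 = 0.0509975.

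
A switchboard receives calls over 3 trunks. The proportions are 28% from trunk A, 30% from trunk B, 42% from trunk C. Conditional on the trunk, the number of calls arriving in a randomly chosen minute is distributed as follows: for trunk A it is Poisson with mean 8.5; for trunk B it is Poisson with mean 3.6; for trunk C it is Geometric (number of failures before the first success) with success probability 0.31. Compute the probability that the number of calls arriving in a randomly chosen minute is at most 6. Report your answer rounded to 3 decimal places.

0.738

Conditional on each trunk, P(X ≤ 6): A: 0.256178; B: 0.926727; C: 0.925536.
By total probability, P(X ≤ 6) = 0.28·0.256178 + 0.3·0.926727 + 0.42·0.925536 = 0.738473.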